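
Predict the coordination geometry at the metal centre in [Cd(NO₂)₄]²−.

tetrahedral

Each nitro (N-bound nitrite) is −1; balancing the −2 overall charge requires Cd(II).
Group 12 minus oxidation state 2 gives a d¹⁰ configuration.
With 4 monodentate ligands the coordination number is 4.
A d¹⁰ ion has no crystal-field stabilisation preference between square planar and tetrahedral, so four ligands adopt the sterically favoured tetrahedral geometry.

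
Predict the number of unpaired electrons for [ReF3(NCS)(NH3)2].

3 unpaired electrons

Summing ligand charges against the 0 overall charge gives an oxidation state of +4 for rhenium.
Group 7 minus oxidation state 4 gives a d³ configuration.
In an octahedral field the d³ configuration is t₂g³e_g⁰ (only one arrangement possible), giving 3 unpaired electrons.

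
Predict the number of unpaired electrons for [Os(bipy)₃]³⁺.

1

Ligand charges: 2,2′-bipyridine is neutral. With an overall charge of +3 the osmium centre must be in the +3 oxidation state.
Osmium is a group-8 element; Os(III) is therefore d⁵.
Counting donor atoms: 3×2,2′-bipyridine (bidentate) → 6 donors. Coordination number = 6.
The spin state decides the count: a 5d ion has a large Δₒ and is invariably low-spin.
An octahedral low-spin d⁵ ion is t₂g⁵e_g⁰, giving 1 unpaired electron.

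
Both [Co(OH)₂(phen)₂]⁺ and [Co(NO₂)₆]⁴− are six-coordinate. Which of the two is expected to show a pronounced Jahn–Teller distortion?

[Co(OH)₂(phen)₂]⁺: Ligand charges: each hydroxide is −1; 1,10-phenanthroline is neutral. With an overall charge of +1 the cobalt centre must be in the +3 oxidation state. Group 9 minus oxidation state 3 gives a d⁶ configuration. Co(III) has an exceptionally large octahedral splitting and is low-spin with essentially every ligand except fluoride. The d⁶ configuration leaves the e_g set evenly filled (or empty) — no strong Jahn–Teller driving force.
[Co(NO₂)₆]⁴−: Ligand charges: each nitro (N-bound nitrite) is −1. With an overall charge of −4 the cobalt centre must be in the +2 oxidation state. Co sits in group 9, so the d-electron count is 9 − 2 = 7. Nitro (N-bound nitrite) is a strong-field ligand (high in the spectrochemical series) for a first-row metal, so the complex is low-spin. The t₂g⁶e_g¹ (low-spin) configuration has an unevenly filled e_g set; the Jahn–Teller theorem predicts a tetragonal distortion (typically axial elongation) to lift the degeneracy.

[Co(NO₂)₆]⁴−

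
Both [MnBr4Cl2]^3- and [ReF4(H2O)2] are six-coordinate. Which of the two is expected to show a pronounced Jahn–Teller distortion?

[MnBr4Cl2]^3-

[MnBr4Cl2]^3-: Ligand charges: each bromide is −1; each chloride is −1. With an overall charge of −3 the manganese centre must be in the +3 oxidation state. Manganese is a group-7 element; Mn(III) is therefore d⁴. Bromide and chloride are weak-field ligands for a first-row metal, so the complex is high-spin. The t₂g³e_g¹ (high-spin) configuration has an unevenly filled e_g set; the Jahn–Teller theorem predicts a tetragonal distortion (typically axial elongation) to lift the degeneracy.
[ReF4(H2O)2]: Ligand charges: each fluoride is −1; water is neutral. With an overall charge of 0 the rhenium centre must be in the +4 oxidation state. Group 7 minus oxidation state 4 gives a d³ configuration. The d³ configuration leaves the e_g set evenly filled (or empty) — no strong Jahn–Teller driving force.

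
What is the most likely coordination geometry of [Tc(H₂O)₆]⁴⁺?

Water is neutral; balancing the +4 overall charge requires Tc(IV).
Tc sits in group 7, so the d-electron count is 7 − 4 = 3.
With 6 monodentate ligands the coordination number is 6.
Six donors around a single metal centre give an octahedral coordination sphere.

octahedral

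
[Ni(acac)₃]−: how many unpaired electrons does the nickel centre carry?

2 unpaired electrons

Each acetylacetonate is −1; balancing the −1 overall charge requires Ni(II).
Group 10 minus oxidation state 2 gives a d⁸ configuration.
Counting donor atoms: 3×acetylacetonate (bidentate) → 6 donors. Coordination number = 6.
In an octahedral field the d⁸ configuration is t₂g⁶e_g² (only one arrangement possible), giving 2 unpaired electrons.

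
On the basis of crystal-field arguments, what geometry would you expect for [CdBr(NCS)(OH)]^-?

Ligand charges: each bromide is −1; each isothiocyanate is −1; each hydroxide is −1. With an overall charge of −1 the cadmium centre must be in the +2 oxidation state.
Cd sits in group 12, so the d-electron count is 12 − 2 = 10.
With 3 monodentate ligands the coordination number is 3.
Three ligands around a d¹⁰ centre minimise repulsion in a trigonal-planar arrangement.

trigonal planar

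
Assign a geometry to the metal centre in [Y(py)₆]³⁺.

Ligand charges: pyridine is neutral. With an overall charge of +3 the yttrium centre must be in the +3 oxidation state.
Yttrium is a group-3 element; Y(III) is therefore d⁰.
With 6 monodentate ligands the coordination number is 6.
Six donors around a single metal centre give an octahedral coordination sphere.

octahedral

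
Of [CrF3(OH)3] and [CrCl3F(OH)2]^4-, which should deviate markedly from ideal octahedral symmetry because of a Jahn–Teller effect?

[CrF3(OH)3]: Summing ligand charges against the 0 overall charge gives an oxidation state of +6 for chromium. Chromium is a group-6 element; Cr(VI) is therefore d⁰. The d⁰ configuration leaves the e_g set evenly filled (or empty) — no strong Jahn–Teller driving force.
[CrCl3F(OH)2]^4-: Each chloride is −1; each fluoride is −1; each hydroxide is −1; balancing the −4 overall charge requires Cr(II). Group 6 minus oxidation state 2 gives a d⁴ configuration. Chloride, fluoride, and hydroxide are weak-field ligands for a first-row metal, so the complex is high-spin. The t₂g³e_g¹ (high-spin) configuration has an unevenly filled e_g set; the Jahn–Teller theorem predicts a tetragonal distortion (typically axial elongation) to lift the degeneracy.

[CrCl3F(OH)2]^4-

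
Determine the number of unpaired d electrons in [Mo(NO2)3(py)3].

3 unpaired electrons

Each nitro (N-bound nitrite) is −1; pyridine is neutral; balancing the 0 overall charge requires Mo(III).
Molybdenum is a group-6 element; Mo(III) is therefore d³.
In an octahedral field the d³ configuration is t₂g³e_g⁰ (only one arrangement possible), giving 3 unpaired electrons.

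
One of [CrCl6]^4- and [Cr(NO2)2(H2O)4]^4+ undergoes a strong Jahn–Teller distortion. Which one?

[CrCl6]^4-: Summing ligand charges against the −4 overall charge gives an oxidation state of +2 for chromium. Chromium is a group-6 element; Cr(II) is therefore d⁴. Chloride is a weak-field ligand for a first-row metal, so the complex is high-spin. The t₂g³e_g¹ (high-spin) configuration has an unevenly filled e_g set; the Jahn–Teller theorem predicts a tetragonal distortion (typically axial elongation) to lift the degeneracy.
[Cr(NO2)2(H2O)4]^4+: Summing ligand charges against the +4 overall charge gives an oxidation state of +6 for chromium. Chromium is a group-6 element; Cr(VI) is therefore d⁰. The d⁰ configuration leaves the e_g set evenly filled (or empty) — no strong Jahn–Teller driving force.

[CrCl6]^4-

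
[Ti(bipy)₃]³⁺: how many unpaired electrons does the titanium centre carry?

Ligand charges: 2,2′-bipyridine is neutral. With an overall charge of +3 the titanium centre must be in the +3 oxidation state.
Group 4 minus oxidation state 3 gives a d¹ configuration.
Counting donor atoms: 3×2,2′-bipyridine (bidentate) → 6 donors. Coordination number = 6.
In an octahedral field the d¹ configuration is t₂g¹e_g⁰ (only one arrangement possible), giving 1 unpaired electron.

1 unpaired electron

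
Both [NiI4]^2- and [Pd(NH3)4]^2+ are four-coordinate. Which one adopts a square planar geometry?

For [NiI4]^2-: Ligand charges: each iodide is −1. With an overall charge of −2 the nickel centre must be in the +2 oxidation state. Nickel is a group-10 element; Ni(II) is therefore d⁸. Iodide is a weak-field ligand. With weak-field ligands the CFSE gain from square planar is small, so a 3d d⁸ ion takes the sterically preferred tetrahedral geometry. → tetrahedral.
For [Pd(NH3)4]^2+: Ammonia is neutral; balancing the +2 overall charge requires Pd(II). Group 10 minus oxidation state 2 gives a d⁸ configuration. A 4d d⁸ ion has a large crystal-field splitting; square planar leaves the high-energy d_{x²−y²} orbital empty and maximises CFSE. → square planar.

[Pd(NH3)4]^2+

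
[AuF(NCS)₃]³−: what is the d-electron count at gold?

d¹⁰

Ligand charges: each fluoride is −1; each isothiocyanate is −1. With an overall charge of −3 the gold centre must be in the +1 oxidation state.
Gold is a group-11 element; Au(I) is therefore d¹⁰.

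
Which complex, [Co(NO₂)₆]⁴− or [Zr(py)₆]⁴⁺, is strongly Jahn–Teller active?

[Co(NO₂)₆]⁴−: Each nitro (N-bound nitrite) is −1; balancing the −4 overall charge requires Co(II). Cobalt is a group-9 element; Co(II) is therefore d⁷. Nitro (N-bound nitrite) is a strong-field ligand (high in the spectrochemical series) for a first-row metal, so the complex is low-spin. The t₂g⁶e_g¹ (low-spin) configuration has an unevenly filled e_g set; the Jahn–Teller theorem predicts a tetragonal distortion (typically axial elongation) to lift the degeneracy.
[Zr(py)₆]⁴⁺: Pyridine is neutral; balancing the +4 overall charge requires Zr(IV). Zirconium is a group-4 element; Zr(IV) is therefore d⁰. The d⁰ configuration leaves the e_g set evenly filled (or empty) — no strong Jahn–Teller driving force.

[Co(NO₂)₆]⁴−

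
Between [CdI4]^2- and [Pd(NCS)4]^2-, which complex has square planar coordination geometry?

For [CdI4]^2-: Each iodide is −1; balancing the −2 overall charge requires Cd(II). Group 12 minus oxidation state 2 gives a d¹⁰ configuration. A d¹⁰ ion has no crystal-field stabilisation preference between square planar and tetrahedral, so four ligands adopt the sterically favoured tetrahedral geometry. → tetrahedral.
For [Pd(NCS)4]^2-: Ligand charges: each isothiocyanate is −1. With an overall charge of −2 the palladium centre must be in the +2 oxidation state. Palladium is a group-10 element; Pd(II) is therefore d⁸. A 4d d⁸ ion has a large crystal-field splitting; square planar leaves the high-energy d_{x²−y²} orbital empty and maximises CFSE. → square planar.

[Pd(NCS)4]^2-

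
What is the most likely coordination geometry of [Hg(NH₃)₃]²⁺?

Summing ligand charges against the +2 overall charge gives an oxidation state of +2 for mercury.
Group 12 minus oxidation state 2 gives a d¹⁰ configuration.
Coordination number: 3.
Three ligands around a d¹⁰ centre minimise repulsion in a trigonal-planar arrangement.

trigonal planar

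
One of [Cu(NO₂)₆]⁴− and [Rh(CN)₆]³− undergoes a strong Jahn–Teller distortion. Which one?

[Cu(NO₂)₆]⁴−: Summing ligand charges against the −4 overall charge gives an oxidation state of +2 for copper. Group 11 minus oxidation state 2 gives a d⁹ configuration. The t₂g⁶e_g³ configuration has an unevenly filled e_g set; the Jahn–Teller theorem predicts a tetragonal distortion (typically axial elongation) to lift the degeneracy.
[Rh(CN)₆]³−: Each cyanide is −1; balancing the −3 overall charge requires Rh(III). Rh sits in group 9, so the d-electron count is 9 − 3 = 6. A 4d ion has a large Δₒ and is invariably low-spin. The d⁶ configuration leaves the e_g set evenly filled (or empty) — no strong Jahn–Teller driving force.

[Cu(NO₂)₆]⁴−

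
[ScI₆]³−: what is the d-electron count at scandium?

d0

Each iodide is −1; balancing the −3 overall charge requires Sc(III).
Group 3 minus oxidation state 3 gives a d⁰ configuration.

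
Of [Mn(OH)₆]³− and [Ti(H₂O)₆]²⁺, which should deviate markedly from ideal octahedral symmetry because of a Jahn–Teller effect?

[Mn(OH)₆]³−

[Mn(OH)₆]³−: Ligand charges: each hydroxide is −1. With an overall charge of −3 the manganese centre must be in the +3 oxidation state. Group 7 minus oxidation state 3 gives a d⁴ configuration. Hydroxide is a weak-field ligand for a first-row metal, so the complex is high-spin. The t₂g³e_g¹ (high-spin) configuration has an unevenly filled e_g set; the Jahn–Teller theorem predicts a tetragonal distortion (typically axial elongation) to lift the degeneracy.
[Ti(H₂O)₆]²⁺: Water is neutral; balancing the +2 overall charge requires Ti(II). Ti sits in group 4, so the d-electron count is 4 − 2 = 2. The d² configuration leaves the e_g set evenly filled (or empty) — no strong Jahn–Teller driving force.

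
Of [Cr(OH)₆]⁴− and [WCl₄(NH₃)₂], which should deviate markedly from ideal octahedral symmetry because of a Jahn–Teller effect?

[Cr(OH)₆]⁴−: Summing ligand charges against the −4 overall charge gives an oxidation state of +2 for chromium. Chromium is a group-6 element; Cr(II) is therefore d⁴. Hydroxide is a weak-field ligand for a first-row metal, so the complex is high-spin. The t₂g³e_g¹ (high-spin) configuration has an unevenly filled e_g set; the Jahn–Teller theorem predicts a tetragonal distortion (typically axial elongation) to lift the degeneracy.
[WCl₄(NH₃)₂]: Each chloride is −1; ammonia is neutral; balancing the 0 overall charge requires W(IV). Group 6 minus oxidation state 4 gives a d² configuration. The d² configuration leaves the e_g set evenly filled (or empty) — no strong Jahn–Teller driving force.

[Cr(OH)₆]⁴−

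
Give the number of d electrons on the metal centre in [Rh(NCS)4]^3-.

d8

Each isothiocyanate is −1; balancing the −3 overall charge requires Rh(I).
Rh sits in group 9, so the d-electron count is 9 − 1 = 8.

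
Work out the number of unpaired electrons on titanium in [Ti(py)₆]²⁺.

2

Summing ligand charges against the +2 overall charge gives an oxidation state of +2 for titanium.
Group 4 minus oxidation state 2 gives a d² configuration.
In an octahedral field the d² configuration is t₂g²e_g⁰ (only one arrangement possible), giving 2 unpaired electrons.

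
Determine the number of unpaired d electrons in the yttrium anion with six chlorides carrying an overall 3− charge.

Summing ligand charges against the −3 overall charge gives an oxidation state of +3 for yttrium.
Yttrium is a group-3 element; Y(III) is therefore d⁰.
In an octahedral field the d⁰ configuration is t₂g⁰e_g⁰, giving 0 unpaired electrons.

0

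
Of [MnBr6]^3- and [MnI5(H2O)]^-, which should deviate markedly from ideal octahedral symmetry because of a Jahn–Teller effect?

[MnBr6]^3-

[MnBr6]^3-: Ligand charges: each bromide is −1. With an overall charge of −3 the manganese centre must be in the +3 oxidation state. Manganese is a group-7 element; Mn(III) is therefore d⁴. Bromide is a weak-field ligand for a first-row metal, so the complex is high-spin. The t₂g³e_g¹ (high-spin) configuration has an unevenly filled e_g set; the Jahn–Teller theorem predicts a tetragonal distortion (typically axial elongation) to lift the degeneracy.
[MnI5(H2O)]^-: Ligand charges: each iodide is −1; water is neutral. With an overall charge of −1 the manganese centre must be in the +4 oxidation state. Mn sits in group 7, so the d-electron count is 7 − 4 = 3. The d³ configuration leaves the e_g set evenly filled (or empty) — no strong Jahn–Teller driving force.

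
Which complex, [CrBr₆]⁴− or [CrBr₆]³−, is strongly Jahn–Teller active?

[CrBr₆]⁴−

[CrBr₆]⁴−: Summing ligand charges against the −4 overall charge gives an oxidation state of +2 for chromium. Group 6 minus oxidation state 2 gives a d⁴ configuration. Bromide is a weak-field ligand for a first-row metal, so the complex is high-spin. The t₂g³e_g¹ (high-spin) configuration has an unevenly filled e_g set; the Jahn–Teller theorem predicts a tetragonal distortion (typically axial elongation) to lift the degeneracy.
[CrBr₆]³−: Ligand charges: each bromide is −1. With an overall charge of −3 the chromium centre must be in the +3 oxidation state. Chromium is a group-6 element; Cr(III) is therefore d³. The d³ configuration leaves the e_g set evenly filled (or empty) — no strong Jahn–Teller driving force.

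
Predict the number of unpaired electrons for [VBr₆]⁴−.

Summing ligand charges against the −4 overall charge gives an oxidation state of +2 for vanadium.
V sits in group 5, so the d-electron count is 5 − 2 = 3.
In an octahedral field the d³ configuration is t₂g³e_g⁰ (only one arrangement possible), giving 3 unpaired electrons.

3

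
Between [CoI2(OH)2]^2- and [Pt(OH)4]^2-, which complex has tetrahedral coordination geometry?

[CoI2(OH)2]^2-

For [CoI2(OH)2]^2-: Ligand charges: each iodide is −1; each hydroxide is −1. With an overall charge of −2 the cobalt centre must be in the +2 oxidation state. Group 9 minus oxidation state 2 gives a d⁷ configuration. For a high-spin 3d d⁷ ion with weak-field ligands the small Δₜ gives little square-planar CFSE advantage, so four ligands adopt the sterically favoured tetrahedral geometry. → tetrahedral.
For [Pt(OH)4]^2-: Each hydroxide is −1; balancing the −2 overall charge requires Pt(II). Pt sits in group 10, so the d-electron count is 10 − 2 = 8. A 5d d⁸ ion has a large crystal-field splitting; square planar leaves the high-energy d_{x²−y²} orbital empty and maximises CFSE. → square planar.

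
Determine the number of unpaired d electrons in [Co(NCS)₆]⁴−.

Summing ligand charges against the −4 overall charge gives an oxidation state of +2 for cobalt.
Co sits in group 9, so the d-electron count is 9 − 2 = 7.
The spin state decides the count: Isothiocyanate is a weak-field ligand for a first-row metal, so the complex is high-spin.
An octahedral high-spin d⁷ ion is t₂g⁵e_g², giving 3 unpaired electrons.

3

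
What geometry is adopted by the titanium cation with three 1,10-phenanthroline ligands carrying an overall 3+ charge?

Ligand charges: 1,10-phenanthroline is neutral. With an overall charge of +3 the titanium centre must be in the +3 oxidation state.
Ti sits in group 4, so the d-electron count is 4 − 3 = 1.
Counting donor atoms: 3×1,10-phenanthroline (bidentate) → 6 donors. Coordination number = 6.
Six donors around a single metal centre give an octahedral coordination sphere.

octahedral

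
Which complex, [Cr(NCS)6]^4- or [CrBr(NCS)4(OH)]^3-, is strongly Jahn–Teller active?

[Cr(NCS)6]^4-

[Cr(NCS)6]^4-: Ligand charges: each isothiocyanate is −1. With an overall charge of −4 the chromium centre must be in the +2 oxidation state. Chromium is a group-6 element; Cr(II) is therefore d⁴. Isothiocyanate is a weak-field ligand for a first-row metal, so the complex is high-spin. The t₂g³e_g¹ (high-spin) configuration has an unevenly filled e_g set; the Jahn–Teller theorem predicts a tetragonal distortion (typically axial elongation) to lift the degeneracy.
[CrBr(NCS)4(OH)]^3-: Ligand charges: each bromide is −1; each isothiocyanate is −1; each hydroxide is −1. With an overall charge of −3 the chromium centre must be in the +3 oxidation state. Chromium is a group-6 element; Cr(III) is therefore d³. The d³ configuration leaves the e_g set evenly filled (or empty) — no strong Jahn–Teller driving force.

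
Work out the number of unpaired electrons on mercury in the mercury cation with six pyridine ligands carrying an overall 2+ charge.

Summing ligand charges against the +2 overall charge gives an oxidation state of +2 for mercury.
Mercury is a group-12 element; Hg(II) is therefore d¹⁰.
In an octahedral field the d¹⁰ configuration is t₂g⁶e_g⁴, giving 0 unpaired electrons.

0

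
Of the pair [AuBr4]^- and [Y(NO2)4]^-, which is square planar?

[AuBr4]^-

For [AuBr4]^-: Summing ligand charges against the −1 overall charge gives an oxidation state of +3 for gold. Gold is a group-11 element; Au(III) is therefore d⁸. A 5d d⁸ ion has a large crystal-field splitting; square planar leaves the high-energy d_{x²−y²} orbital empty and maximises CFSE. → square planar.
For [Y(NO2)4]^-: Ligand charges: each nitro (N-bound nitrite) is −1. With an overall charge of −1 the yttrium centre must be in the +3 oxidation state. Y sits in group 3, so the d-electron count is 3 − 3 = 0. A d⁰ ion has no crystal-field stabilisation preference between square planar and tetrahedral, so four ligands adopt the sterically favoured tetrahedral geometry. → tetrahedral.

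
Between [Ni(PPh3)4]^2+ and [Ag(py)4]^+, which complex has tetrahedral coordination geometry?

For [Ni(PPh3)4]^2+: Triphenylphosphine is neutral; balancing the +2 overall charge requires Ni(II). Group 10 minus oxidation state 2 gives a d⁸ configuration. Triphenylphosphine is a strong-field ligand (high in the spectrochemical series). A 3d d⁸ ion with strong-field ligands gains enough CFSE to favour square planar over tetrahedral. → square planar.
For [Ag(py)4]^+: Summing ligand charges against the +1 overall charge gives an oxidation state of +1 for silver. Silver is a group-11 element; Ag(I) is therefore d¹⁰. A d¹⁰ ion has no crystal-field stabilisation preference between square planar and tetrahedral, so four ligands adopt the sterically favoured tetrahedral geometry. → tetrahedral.

[Ag(py)4]^+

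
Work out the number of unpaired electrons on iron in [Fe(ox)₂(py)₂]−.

Summing ligand charges against the −1 overall charge gives an oxidation state of +3 for iron.
Group 8 minus oxidation state 3 gives a d⁵ configuration.
Counting donor atoms: 2×oxalate (bidentate) → 4 donors; 2×pyridine (monodentate) → 2 donors. Coordination number = 6.
The spin state decides the count: Oxalate is a weak-field ligand for a first-row metal, so the complex is high-spin.
An octahedral high-spin d⁵ ion is t₂g³e_g², giving 5 unpaired electrons.

5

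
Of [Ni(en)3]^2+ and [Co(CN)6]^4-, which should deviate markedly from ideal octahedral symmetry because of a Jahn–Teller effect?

[Co(CN)6]^4-

[Ni(en)3]^2+: Ethylenediamine is neutral; balancing the +2 overall charge requires Ni(II). Group 10 minus oxidation state 2 gives a d⁸ configuration. The d⁸ configuration leaves the e_g set evenly filled (or empty) — no strong Jahn–Teller driving force.
[Co(CN)6]^4-: Each cyanide is −1; balancing the −4 overall charge requires Co(II). Group 9 minus oxidation state 2 gives a d⁷ configuration. Cyanide is a strong-field ligand (high in the spectrochemical series) for a first-row metal, so the complex is low-spin. The t₂g⁶e_g¹ (low-spin) configuration has an unevenly filled e_g set; the Jahn–Teller theorem predicts a tetragonal distortion (typically axial elongation) to lift the degeneracy.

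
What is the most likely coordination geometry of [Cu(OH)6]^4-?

octahedral

Each hydroxide is −1; balancing the −4 overall charge requires Cu(II).
Copper is a group-11 element; Cu(II) is therefore d⁹.
With 6 monodentate ligands the coordination number is 6.
Six donors around a single metal centre give an octahedral coordination sphere.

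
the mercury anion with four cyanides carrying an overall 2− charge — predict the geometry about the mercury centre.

tetrahedral

Each cyanide is −1; balancing the −2 overall charge requires Hg(II).
Group 12 minus oxidation state 2 gives a d¹⁰ configuration.
Coordination number: 4.
A d¹⁰ ion has no crystal-field stabilisation preference between square planar and tetrahedral, so four ligands adopt the sterically favoured tetrahedral geometry.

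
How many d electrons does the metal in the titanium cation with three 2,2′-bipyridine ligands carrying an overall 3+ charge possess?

2,2′-bipyridine is neutral; balancing the +3 overall charge requires Ti(III).
Group 4 minus oxidation state 3 gives a d¹ configuration.

d¹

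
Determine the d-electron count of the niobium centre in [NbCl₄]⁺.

d⁰

Summing ligand charges against the +1 overall charge gives an oxidation state of +5 for niobium.
Niobium is a group-5 element; Nb(V) is therefore d⁰.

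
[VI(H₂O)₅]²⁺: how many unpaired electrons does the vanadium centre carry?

Summing ligand charges against the +2 overall charge gives an oxidation state of +3 for vanadium.
V sits in group 5, so the d-electron count is 5 − 3 = 2.
In an octahedral field the d² configuration is t₂g²e_g⁰ (only one arrangement possible), giving 2 unpaired electrons.

2 unpaired electrons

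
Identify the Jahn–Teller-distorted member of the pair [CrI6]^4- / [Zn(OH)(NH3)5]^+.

[CrI6]^4-: Ligand charges: each iodide is −1. With an overall charge of −4 the chromium centre must be in the +2 oxidation state. Cr sits in group 6, so the d-electron count is 6 − 2 = 4. Iodide is a weak-field ligand for a first-row metal, so the complex is high-spin. The t₂g³e_g¹ (high-spin) configuration has an unevenly filled e_g set; the Jahn–Teller theorem predicts a tetragonal distortion (typically axial elongation) to lift the degeneracy.
[Zn(OH)(NH3)5]^+: Summing ligand charges against the +1 overall charge gives an oxidation state of +2 for zinc. Zinc is a group-12 element; Zn(II) is therefore d¹⁰. The d¹⁰ configuration leaves the e_g set evenly filled (or empty) — no strong Jahn–Teller driving force.

[CrI6]^4-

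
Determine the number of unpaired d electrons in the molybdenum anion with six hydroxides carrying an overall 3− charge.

3 unpaired electrons

Summing ligand charges against the −3 overall charge gives an oxidation state of +3 for molybdenum.
Mo sits in group 6, so the d-electron count is 6 − 3 = 3.
In an octahedral field the d³ configuration is t₂g³e_g⁰ (only one arrangement possible), giving 3 unpaired electrons.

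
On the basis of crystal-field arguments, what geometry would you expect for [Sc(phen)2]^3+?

Summing ligand charges against the +3 overall charge gives an oxidation state of +3 for scandium.
Scandium is a group-3 element; Sc(III) is therefore d⁰.
Counting donor atoms: 2×1,10-phenanthroline (bidentate) → 4 donors. Coordination number = 4.
A d⁰ ion has no crystal-field stabilisation preference between square planar and tetrahedral, so four ligands adopt the sterically favoured tetrahedral geometry.

tetrahedral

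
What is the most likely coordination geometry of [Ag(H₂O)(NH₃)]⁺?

Water is neutral; ammonia is neutral; balancing the +1 overall charge requires Ag(I).
Silver is a group-11 element; Ag(I) is therefore d¹⁰.
Coordination number: 2.
A d¹⁰ ion with only two ligands adopts a linear arrangement (sp hybridisation; no CFSE preference).

linear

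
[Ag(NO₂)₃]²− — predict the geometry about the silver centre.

Summing ligand charges against the −2 overall charge gives an oxidation state of +1 for silver.
Silver is a group-11 element; Ag(I) is therefore d¹⁰.
With 3 monodentate ligands the coordination number is 3.
Three ligands around a d¹⁰ centre minimise repulsion in a trigonal-planar arrangement.

trigonal planar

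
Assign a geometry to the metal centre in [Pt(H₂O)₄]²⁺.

Summing ligand charges against the +2 overall charge gives an oxidation state of +2 for platinum.
Pt sits in group 10, so the d-electron count is 10 − 2 = 8.
Coordination number: 4.
A 5d d⁸ ion has a large crystal-field splitting; square planar leaves the high-energy d_{x²−y²} orbital empty and maximises CFSE.

square planar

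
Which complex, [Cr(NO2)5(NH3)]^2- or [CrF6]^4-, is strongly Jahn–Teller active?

[Cr(NO2)5(NH3)]^2-: Each nitro (N-bound nitrite) is −1; ammonia is neutral; balancing the −2 overall charge requires Cr(III). Group 6 minus oxidation state 3 gives a d³ configuration. The d³ configuration leaves the e_g set evenly filled (or empty) — no strong Jahn–Teller driving force.
[CrF6]^4-: Summing ligand charges against the −4 overall charge gives an oxidation state of +2 for chromium. Cr sits in group 6, so the d-electron count is 6 − 2 = 4. Fluoride is a weak-field ligand for a first-row metal, so the complex is high-spin. The t₂g³e_g¹ (high-spin) configuration has an unevenly filled e_g set; the Jahn–Teller theorem predicts a tetragonal distortion (typically axial elongation) to lift the degeneracy.

[CrF6]^4-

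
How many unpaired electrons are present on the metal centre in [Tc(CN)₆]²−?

3

Summing ligand charges against the −2 overall charge gives an oxidation state of +4 for technetium.
Tc sits in group 7, so the d-electron count is 7 − 4 = 3.
In an octahedral field the d³ configuration is t₂g³e_g⁰ (only one arrangement possible), giving 3 unpaired electrons.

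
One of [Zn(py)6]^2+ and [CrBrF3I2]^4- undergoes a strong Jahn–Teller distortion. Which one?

[CrBrF3I2]^4-

[Zn(py)6]^2+: Ligand charges: pyridine is neutral. With an overall charge of +2 the zinc centre must be in the +2 oxidation state. Group 12 minus oxidation state 2 gives a d¹⁰ configuration. The d¹⁰ configuration leaves the e_g set evenly filled (or empty) — no strong Jahn–Teller driving force.
[CrBrF3I2]^4-: Summing ligand charges against the −4 overall charge gives an oxidation state of +2 for chromium. Group 6 minus oxidation state 2 gives a d⁴ configuration. Bromide, fluoride, and iodide are weak-field ligands for a first-row metal, so the complex is high-spin. The t₂g³e_g¹ (high-spin) configuration has an unevenly filled e_g set; the Jahn–Teller theorem predicts a tetragonal distortion (typically axial elongation) to lift the degeneracy.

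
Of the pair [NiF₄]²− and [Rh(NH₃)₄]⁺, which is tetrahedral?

For [NiF₄]²−: Each fluoride is −1; balancing the −2 overall charge requires Ni(II). Ni sits in group 10, so the d-electron count is 10 − 2 = 8. Fluoride is a weak-field ligand. With weak-field ligands the CFSE gain from square planar is small, so a 3d d⁸ ion takes the sterically preferred tetrahedral geometry. → tetrahedral.
For [Rh(NH₃)₄]⁺: Ammonia is neutral; balancing the +1 overall charge requires Rh(I). Rh sits in group 9, so the d-electron count is 9 − 1 = 8. A 4d d⁸ ion has a large crystal-field splitting; square planar leaves the high-energy d_{x²−y²} orbital empty and maximises CFSE. → square planar.

[NiF₄]²−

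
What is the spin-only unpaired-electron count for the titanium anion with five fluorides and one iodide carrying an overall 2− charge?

Each fluoride is −1; each iodide is −1; balancing the −2 overall charge requires Ti(IV).
Ti sits in group 4, so the d-electron count is 4 − 4 = 0.
In an octahedral field the d⁰ configuration is t₂g⁰e_g⁰, giving 0 unpaired electrons.

0 unpaired electrons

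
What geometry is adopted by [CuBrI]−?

linear

Summing ligand charges against the −1 overall charge gives an oxidation state of +1 for copper.
Copper is a group-11 element; Cu(I) is therefore d¹⁰.
Coordination number: 2.
A d¹⁰ ion with only two ligands adopts a linear arrangement (sp hybridisation; no CFSE preference).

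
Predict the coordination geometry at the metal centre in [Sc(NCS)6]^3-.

Summing ligand charges against the −3 overall charge gives an oxidation state of +3 for scandium.
Scandium is a group-3 element; Sc(III) is therefore d⁰.
With 6 monodentate ligands the coordination number is 6.
Six donors around a single metal centre give an octahedral coordination sphere.

octahedral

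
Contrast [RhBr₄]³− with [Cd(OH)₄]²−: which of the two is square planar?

[RhBr₄]³−

For [RhBr₄]³−: Each bromide is −1; balancing the −3 overall charge requires Rh(I). Rhodium is a group-9 element; Rh(I) is therefore d⁸. A 4d d⁸ ion has a large crystal-field splitting; square planar leaves the high-energy d_{x²−y²} orbital empty and maximises CFSE. → square planar.
For [Cd(OH)₄]²−: Each hydroxide is −1; balancing the −2 overall charge requires Cd(II). Cadmium is a group-12 element; Cd(II) is therefore d¹⁰. A d¹⁰ ion has no crystal-field stabilisation preference between square planar and tetrahedral, so four ligands adopt the sterically favoured tetrahedral geometry. → tetrahedral.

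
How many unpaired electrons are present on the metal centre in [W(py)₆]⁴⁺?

2 unpaired electrons

Ligand charges: pyridine is neutral. With an overall charge of +4 the tungsten centre must be in the +4 oxidation state.
Tungsten is a group-6 element; W(IV) is therefore d².
In an octahedral field the d² configuration is t₂g²e_g⁰ (only one arrangement possible), giving 2 unpaired electrons.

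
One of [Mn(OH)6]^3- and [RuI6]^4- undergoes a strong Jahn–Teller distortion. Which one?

[Mn(OH)6]^3-

[Mn(OH)6]^3-: Ligand charges: each hydroxide is −1. With an overall charge of −3 the manganese centre must be in the +3 oxidation state. Manganese is a group-7 element; Mn(III) is therefore d⁴. Hydroxide is a weak-field ligand for a first-row metal, so the complex is high-spin. The t₂g³e_g¹ (high-spin) configuration has an unevenly filled e_g set; the Jahn–Teller theorem predicts a tetragonal distortion (typically axial elongation) to lift the degeneracy.
[RuI6]^4-: Ligand charges: each iodide is −1. With an overall charge of −4 the ruthenium centre must be in the +2 oxidation state. Ru sits in group 8, so the d-electron count is 8 − 2 = 6. A 4d ion has a large Δₒ and is invariably low-spin. The d⁶ configuration leaves the e_g set evenly filled (or empty) — no strong Jahn–Teller driving force.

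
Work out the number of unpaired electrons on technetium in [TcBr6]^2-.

Each bromide is −1; balancing the −2 overall charge requires Tc(IV).
Tc sits in group 7, so the d-electron count is 7 − 4 = 3.
In an octahedral field the d³ configuration is t₂g³e_g⁰ (only one arrangement possible), giving 3 unpaired electrons.

3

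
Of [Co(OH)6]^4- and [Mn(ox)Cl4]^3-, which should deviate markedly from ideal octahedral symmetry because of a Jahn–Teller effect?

[Co(OH)6]^4-: Each hydroxide is −1; balancing the −4 overall charge requires Co(II). Group 9 minus oxidation state 2 gives a d⁷ configuration. Hydroxide is a weak-field ligand for a first-row metal, so the complex is high-spin. The d⁷ configuration leaves the e_g set evenly filled (or empty) — no strong Jahn–Teller driving force.
[Mn(ox)Cl4]^3-: Ligand charges: each oxalate is −2; each chloride is −1. With an overall charge of −3 the manganese centre must be in the +3 oxidation state. Group 7 minus oxidation state 3 gives a d⁴ configuration. Chloride and oxalate are weak-field ligands for a first-row metal, so the complex is high-spin. The t₂g³e_g¹ (high-spin) configuration has an unevenly filled e_g set; the Jahn–Teller theorem predicts a tetragonal distortion (typically axial elongation) to lift the degeneracy.

[Mn(ox)Cl4]^3-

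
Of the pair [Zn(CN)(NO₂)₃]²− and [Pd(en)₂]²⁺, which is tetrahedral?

[Zn(CN)(NO₂)₃]²−

For [Zn(CN)(NO₂)₃]²−: Each cyanide is −1; each nitro (N-bound nitrite) is −1; balancing the −2 overall charge requires Zn(II). Zn sits in group 12, so the d-electron count is 12 − 2 = 10. A d¹⁰ ion has no crystal-field stabilisation preference between square planar and tetrahedral, so four ligands adopt the sterically favoured tetrahedral geometry. → tetrahedral.
For [Pd(en)₂]²⁺: Ethylenediamine is neutral; balancing the +2 overall charge requires Pd(II). Palladium is a group-10 element; Pd(II) is therefore d⁸. A 4d d⁸ ion has a large crystal-field splitting; square planar leaves the high-energy d_{x²−y²} orbital empty and maximises CFSE. → square planar.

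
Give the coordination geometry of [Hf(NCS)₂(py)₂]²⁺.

tetrahedral

Each isothiocyanate is −1; pyridine is neutral; balancing the +2 overall charge requires Hf(IV).
Group 4 minus oxidation state 4 gives a d⁰ configuration.
Coordination number: 4.
A d⁰ ion has no crystal-field stabilisation preference between square planar and tetrahedral, so four ligands adopt the sterically favoured tetrahedral geometry.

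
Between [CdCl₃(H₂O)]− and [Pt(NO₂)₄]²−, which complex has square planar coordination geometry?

For [CdCl₃(H₂O)]−: Each chloride is −1; water is neutral; balancing the −1 overall charge requires Cd(II). Group 12 minus oxidation state 2 gives a d¹⁰ configuration. A d¹⁰ ion has no crystal-field stabilisation preference between square planar and tetrahedral, so four ligands adopt the sterically favoured tetrahedral geometry. → tetrahedral.
For [Pt(NO₂)₄]²−: Ligand charges: each nitro (N-bound nitrite) is −1. With an overall charge of −2 the platinum centre must be in the +2 oxidation state. Platinum is a group-10 element; Pt(II) is therefore d⁸. A 5d d⁸ ion has a large crystal-field splitting; square planar leaves the high-energy d_{x²−y²} orbital empty and maximises CFSE. → square planar.

[Pt(NO₂)₄]²−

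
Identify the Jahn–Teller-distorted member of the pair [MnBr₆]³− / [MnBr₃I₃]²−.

[MnBr₆]³−: Each bromide is −1; balancing the −3 overall charge requires Mn(III). Manganese is a group-7 element; Mn(III) is therefore d⁴. Bromide is a weak-field ligand for a first-row metal, so the complex is high-spin. The t₂g³e_g¹ (high-spin) configuration has an unevenly filled e_g set; the Jahn–Teller theorem predicts a tetragonal distortion (typically axial elongation) to lift the degeneracy.
[MnBr₃I₃]²−: Summing ligand charges against the −2 overall charge gives an oxidation state of +4 for manganese. Mn sits in group 7, so the d-electron count is 7 − 4 = 3. The d³ configuration leaves the e_g set evenly filled (or empty) — no strong Jahn–Teller driving force.

[MnBr₆]³−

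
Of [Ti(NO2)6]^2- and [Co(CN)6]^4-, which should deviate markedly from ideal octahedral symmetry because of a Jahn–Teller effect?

[Co(CN)6]^4-

[Ti(NO2)6]^2-: Each nitro (N-bound nitrite) is −1; balancing the −2 overall charge requires Ti(IV). Ti sits in group 4, so the d-electron count is 4 − 4 = 0. The d⁰ configuration leaves the e_g set evenly filled (or empty) — no strong Jahn–Teller driving force.
[Co(CN)6]^4-: Each cyanide is −1; balancing the −4 overall charge requires Co(II). Group 9 minus oxidation state 2 gives a d⁷ configuration. Cyanide is a strong-field ligand (high in the spectrochemical series) for a first-row metal, so the complex is low-spin. The t₂g⁶e_g¹ (low-spin) configuration has an unevenly filled e_g set; the Jahn–Teller theorem predicts a tetragonal distortion (typically axial elongation) to lift the degeneracy.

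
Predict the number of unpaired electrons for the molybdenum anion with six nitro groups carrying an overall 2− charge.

Summing ligand charges against the −2 overall charge gives an oxidation state of +4 for molybdenum.
Molybdenum is a group-6 element; Mo(IV) is therefore d².
In an octahedral field the d² configuration is t₂g²e_g⁰ (only one arrangement possible), giving 2 unpaired electrons.

2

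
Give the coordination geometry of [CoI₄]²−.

tetrahedral

Each iodide is −1; balancing the −2 overall charge requires Co(II).
Group 9 minus oxidation state 2 gives a d⁷ configuration.
Coordination number: 4.
Iodide is a weak-field ligand.
For a high-spin 3d d⁷ ion with weak-field ligands the small Δₜ gives little square-planar CFSE advantage, so four ligands adopt the sterically favoured tetrahedral geometry.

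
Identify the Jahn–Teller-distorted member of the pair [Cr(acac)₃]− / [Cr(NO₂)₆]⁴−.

[Cr(acac)₃]−

[Cr(acac)₃]−: Summing ligand charges against the −1 overall charge gives an oxidation state of +2 for chromium. Chromium is a group-6 element; Cr(II) is therefore d⁴. Acetylacetonate is a weak-field ligand for a first-row metal, so the complex is high-spin. The t₂g³e_g¹ (high-spin) configuration has an unevenly filled e_g set; the Jahn–Teller theorem predicts a tetragonal distortion (typically axial elongation) to lift the degeneracy.
[Cr(NO₂)₆]⁴−: Summing ligand charges against the −4 overall charge gives an oxidation state of +2 for chromium. Cr sits in group 6, so the d-electron count is 6 − 2 = 4. Nitro (N-bound nitrite) is a strong-field ligand (high in the spectrochemical series) for a first-row metal, so the complex is low-spin. The d⁴ configuration leaves the e_g set evenly filled (or empty) — no strong Jahn–Teller driving force.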